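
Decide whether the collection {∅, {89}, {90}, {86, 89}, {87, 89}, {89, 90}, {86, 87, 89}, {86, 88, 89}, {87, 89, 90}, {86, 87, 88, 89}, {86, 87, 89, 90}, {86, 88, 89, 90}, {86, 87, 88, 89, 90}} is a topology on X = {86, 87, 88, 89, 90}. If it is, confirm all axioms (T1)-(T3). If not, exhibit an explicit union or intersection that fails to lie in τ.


τ is NOT a topology on X.

Axiom (T1): ∅ ∈ τ? Yes; X ∈ τ? Yes.
Axiom (T2/T3): check pairwise unions and intersections of members of τ.
Counterexample for (T2): {90} ∪ {86, 89} = {86, 89, 90} ∉ τ. Therefore τ is NOT a topology.


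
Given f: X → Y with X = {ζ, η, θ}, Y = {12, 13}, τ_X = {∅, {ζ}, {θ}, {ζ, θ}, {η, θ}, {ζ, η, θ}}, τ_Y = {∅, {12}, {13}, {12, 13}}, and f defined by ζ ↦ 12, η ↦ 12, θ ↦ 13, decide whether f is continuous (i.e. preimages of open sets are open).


f is NOT continuous.

Compute f^{-1}(U) for each U ∈ τ_Y:
  U = ∅: f^{-1}(U) = ∅ ∈ τ_X ✓.
  U = {12}: f^{-1}(U) = {ζ, η} ∉ τ_X ✗.
  U = {13}: f^{-1}(U) = {θ} ∈ τ_X ✓.
  U = {12, 13}: f^{-1}(U) = {ζ, η, θ} ∈ τ_X ✓.
Found U = {12} with f^{-1}(U) = {ζ, η} not in τ_X. Therefore f is NOT continuous.


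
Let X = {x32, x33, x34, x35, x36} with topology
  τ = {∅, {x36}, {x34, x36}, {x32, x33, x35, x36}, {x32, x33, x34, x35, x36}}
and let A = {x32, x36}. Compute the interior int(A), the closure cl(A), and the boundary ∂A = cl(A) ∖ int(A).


int(A) = {x36}, cl(A) = {x32, x33, x34, x35, x36}, ∂A = {x32, x33, x34, x35}.

Closed sets in (X, τ) are complements of opens:
  closed(X, τ) = {∅, {x34}, {x32, x33, x35}, {x32, x33, x34, x35}, {x32, x33, x34, x35, x36}}.
int(A) = ⋃ {U ∈ τ : U ⊆ A}. Opens contained in A: ∅, {x36}.
Taking the union of these: int(A) = {x36}.
cl(A) = ⋂ {C closed : A ⊆ C}. Closed sets containing A: {x32, x33, x34, x35, x36}.
Intersecting these: cl(A) = {x32, x33, x34, x35, x36}.
∂A = cl(A) ∖ int(A) = {x32, x33, x34, x35, x36} ∖ {x36} = {x32, x33, x34, x35}.


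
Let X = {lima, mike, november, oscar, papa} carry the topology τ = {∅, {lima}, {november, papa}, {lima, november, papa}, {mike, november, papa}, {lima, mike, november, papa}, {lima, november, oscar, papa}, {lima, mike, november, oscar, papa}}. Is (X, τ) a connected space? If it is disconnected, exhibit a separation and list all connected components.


(X, τ) is connected.

Find clopen sets (U ∈ τ with X ∖ U ∈ τ):
  U = ∅, X ∖ U = {lima, mike, november, oscar, papa} — both open, so U is clopen.
  U = {lima, mike, november, oscar, papa}, X ∖ U = ∅ — both open, so U is clopen.
Only trivial clopens (∅ and X) exist, so (X, τ) is connected.
Compute connected components by grouping points that agree on all clopens:
  component: {lima, mike, november, oscar, papa}


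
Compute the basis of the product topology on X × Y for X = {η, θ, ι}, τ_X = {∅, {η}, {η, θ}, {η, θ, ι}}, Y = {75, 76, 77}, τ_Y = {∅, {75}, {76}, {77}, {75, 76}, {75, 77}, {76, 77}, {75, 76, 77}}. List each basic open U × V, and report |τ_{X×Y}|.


Basis B = {∅ × ∅, {η} × {75}, {η} × {76}, {η} × {77}, {η} × {75, 76}, {η} × {75, 77}, {η, θ} × {75}, {η} × {76, 77}, {η, θ} × {76}, {η, θ} × {77}, {η} × {75, 76, 77}, {η, θ, ι} × {75}, {η, θ, ι} × {76}, {η, θ, ι} × {77}, {η, θ} × {75, 76}, {η, θ} × {75, 77}, {η, θ} × {76, 77}, {η, θ} × {75, 76, 77}, {η, θ, ι} × {75, 76}, {η, θ, ι} × {75, 77}, {η, θ, ι} × {76, 77}, {η, θ, ι} × {75, 76, 77}}; |τ_{X×Y}| = 64.

Enumerate products U × V with U ∈ τ_X, V ∈ τ_Y (deduplicated):
  ∅ × ∅ = {} (∅)
  {η} × {75} = {(η,75)}
  {η} × {76} = {(η,76)}
  {η} × {77} = {(η,77)}
  {η} × {75, 76} = {(η,75), (η,76)}
  {η} × {75, 77} = {(η,75), (η,77)}
  {η, θ} × {75} = {(η,75), (θ,75)}
  {η} × {76, 77} = {(η,76), (η,77)}
  {η, θ} × {76} = {(η,76), (θ,76)}
  {η, θ} × {77} = {(η,77), (θ,77)}
  {η} × {75, 76, 77} = {(η,75), (η,76), (η,77)}
  {η, θ, ι} × {75} = {(η,75), (θ,75), (ι,75)}
  {η, θ, ι} × {76} = {(η,76), (θ,76), (ι,76)}
  {η, θ, ι} × {77} = {(η,77), (θ,77), (ι,77)}
  {η, θ} × {75, 76} = {(η,75), (η,76), (θ,75), (θ,76)}
  {η, θ} × {75, 77} = {(η,75), (η,77), (θ,75), (θ,77)}
  {η, θ} × {76, 77} = {(η,76), (η,77), (θ,76), (θ,77)}
  {η, θ} × {75, 76, 77} = {(η,75), (η,76), (η,77), (θ,75), (θ,76), (θ,77)}
  {η, θ, ι} × {75, 76} = {(η,75), (η,76), (θ,75), (θ,76), (ι,75), (ι,76)}
  {η, θ, ι} × {75, 77} = {(η,75), (η,77), (θ,75), (θ,77), (ι,75), (ι,77)}
  {η, θ, ι} × {76, 77} = {(η,76), (η,77), (θ,76), (θ,77), (ι,76), (ι,77)}
  {η, θ, ι} × {75, 76, 77} = {(η,75), (η,76), (η,77), (θ,75), (θ,76), (θ,77), (ι,75), (ι,76), (ι,77)}
These 22 distinct sets form the basis B.
Close under arbitrary unions to get τ_{X×Y}; counting gives |τ_{X×Y}| = 64.


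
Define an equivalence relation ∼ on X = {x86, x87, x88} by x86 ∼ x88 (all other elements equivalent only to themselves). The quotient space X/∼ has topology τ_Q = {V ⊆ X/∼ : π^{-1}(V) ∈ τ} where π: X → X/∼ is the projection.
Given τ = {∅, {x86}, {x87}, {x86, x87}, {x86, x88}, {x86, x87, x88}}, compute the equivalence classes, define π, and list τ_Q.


X/∼ = {[x86=x88], [x87]}; |τ_Q| = 4.

Equivalence classes: [x86=x88], [x87].
Quotient map π: X → X/∼ sends x86 ↦ [x86=x88], x87 ↦ [x87], x88 ↦ [x86=x88].
For each subset V ⊆ X/∼, compute π^{-1}(V) ⊆ X and check whether π^{-1}(V) ∈ τ. V is open in τ_Q iff π^{-1}(V) ∈ τ.
  V = {}: π^{-1}(V) = ∅ ∈ τ ✓.
  V = {[x86=x88]}: π^{-1}(V) = {x86, x88} ∈ τ ✓.
  V = {[x87]}: π^{-1}(V) = {x87} ∈ τ ✓.
  V = {[x86=x88], [x87]}: π^{-1}(V) = {x86, x87, x88} ∈ τ ✓.
Open sets in the quotient: τ_Q = {{}, {[x86=x88]}, {[x87]}, {[x86=x88], [x87]}} (4 elements).


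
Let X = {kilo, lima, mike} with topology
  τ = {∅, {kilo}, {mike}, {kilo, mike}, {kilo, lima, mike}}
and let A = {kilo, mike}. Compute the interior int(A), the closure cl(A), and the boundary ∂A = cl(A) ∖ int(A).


int(A) = {kilo, mike}, cl(A) = {kilo, lima, mike}, ∂A = {lima}.

Closed sets in (X, τ) are complements of opens:
  closed(X, τ) = {∅, {lima}, {kilo, lima}, {lima, mike}, {kilo, lima, mike}}.
int(A) = ⋃ {U ∈ τ : U ⊆ A}. Opens contained in A: ∅, {kilo}, {mike}, {kilo, mike}.
Taking the union of these: int(A) = {kilo, mike}.
cl(A) = ⋂ {C closed : A ⊆ C}. Closed sets containing A: {kilo, lima, mike}.
Intersecting these: cl(A) = {kilo, lima, mike}.
∂A = cl(A) ∖ int(A) = {kilo, lima, mike} ∖ {kilo, mike} = {lima}.


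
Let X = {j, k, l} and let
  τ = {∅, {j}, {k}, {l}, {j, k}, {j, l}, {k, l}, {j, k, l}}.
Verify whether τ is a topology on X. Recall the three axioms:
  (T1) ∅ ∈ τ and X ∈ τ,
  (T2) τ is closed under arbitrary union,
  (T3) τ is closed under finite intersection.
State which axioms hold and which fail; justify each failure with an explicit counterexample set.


τ IS a topology on X.

Axiom (T1): ∅ ∈ τ? Yes; X ∈ τ? Yes.
Axiom (T2/T3): check pairwise unions and intersections of members of τ.
All pairwise intersections and unions checked — each lies in τ. Therefore τ satisfies (T1), (T2), (T3): it IS a topology on X.


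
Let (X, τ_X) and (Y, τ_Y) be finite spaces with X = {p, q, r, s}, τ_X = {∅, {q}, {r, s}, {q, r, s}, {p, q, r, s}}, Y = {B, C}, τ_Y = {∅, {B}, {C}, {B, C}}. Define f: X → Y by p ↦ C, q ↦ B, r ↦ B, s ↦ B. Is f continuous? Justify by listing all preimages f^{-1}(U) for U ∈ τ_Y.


f is NOT continuous.

Compute f^{-1}(U) for each U ∈ τ_Y:
  U = ∅: f^{-1}(U) = ∅ ∈ τ_X ✓.
  U = {B}: f^{-1}(U) = {q, r, s} ∈ τ_X ✓.
  U = {C}: f^{-1}(U) = {p} ∉ τ_X ✗.
  U = {B, C}: f^{-1}(U) = {p, q, r, s} ∈ τ_X ✓.
Found U = {C} with f^{-1}(U) = {p} not in τ_X. Therefore f is NOT continuous.


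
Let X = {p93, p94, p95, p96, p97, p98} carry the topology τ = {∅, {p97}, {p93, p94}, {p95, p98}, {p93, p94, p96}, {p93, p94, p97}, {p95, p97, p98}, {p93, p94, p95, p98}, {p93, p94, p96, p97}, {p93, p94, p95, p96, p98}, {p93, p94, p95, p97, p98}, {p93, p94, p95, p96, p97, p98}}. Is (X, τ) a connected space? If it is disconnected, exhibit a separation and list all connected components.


(X, τ) is disconnected; components = [{p97}, {p95, p98}, {p93, p94, p96}].

Find clopen sets (U ∈ τ with X ∖ U ∈ τ):
  U = ∅, X ∖ U = {p93, p94, p95, p96, p97, p98} — both open, so U is clopen.
  U = {p97}, X ∖ U = {p93, p94, p95, p96, p98} — both open, so U is clopen.
  U = {p95, p98}, X ∖ U = {p93, p94, p96, p97} — both open, so U is clopen.
  U = {p93, p94, p96}, X ∖ U = {p95, p97, p98} — both open, so U is clopen.
  U = {p95, p97, p98}, X ∖ U = {p93, p94, p96} — both open, so U is clopen.
  U = {p93, p94, p96, p97}, X ∖ U = {p95, p98} — both open, so U is clopen.
  U = {p93, p94, p95, p96, p98}, X ∖ U = {p97} — both open, so U is clopen.
  U = {p93, p94, p95, p96, p97, p98}, X ∖ U = ∅ — both open, so U is clopen.
Nontrivial clopen(s) exist: e.g. {p93, p94, p96}. So (X, τ) is disconnected.
Compute connected components by grouping points that agree on all clopens:
  component: {p97}
  component: {p95, p98}
  component: {p93, p94, p96}


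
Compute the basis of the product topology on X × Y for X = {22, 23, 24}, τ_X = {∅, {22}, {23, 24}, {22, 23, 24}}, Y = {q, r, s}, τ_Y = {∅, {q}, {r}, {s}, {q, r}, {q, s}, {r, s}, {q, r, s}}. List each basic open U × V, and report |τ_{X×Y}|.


Basis B = {∅ × ∅, {22} × {q}, {22} × {r}, {22} × {s}, {22} × {q, r}, {22} × {q, s}, {22} × {r, s}, {23, 24} × {q}, {23, 24} × {r}, {23, 24} × {s}, {22} × {q, r, s}, {22, 23, 24} × {q}, {22, 23, 24} × {r}, {22, 23, 24} × {s}, {23, 24} × {q, r}, {23, 24} × {q, s}, {23, 24} × {r, s}, {22, 23, 24} × {q, r}, {22, 23, 24} × {q, s}, {22, 23, 24} × {r, s}, {23, 24} × {q, r, s}, {22, 23, 24} × {q, r, s}}; |τ_{X×Y}| = 64.

Enumerate products U × V with U ∈ τ_X, V ∈ τ_Y (deduplicated):
  ∅ × ∅ = {} (∅)
  {22} × {q} = {(22,q)}
  {22} × {r} = {(22,r)}
  {22} × {s} = {(22,s)}
  {22} × {q, r} = {(22,q), (22,r)}
  {22} × {q, s} = {(22,q), (22,s)}
  {22} × {r, s} = {(22,r), (22,s)}
  {23, 24} × {q} = {(23,q), (24,q)}
  {23, 24} × {r} = {(23,r), (24,r)}
  {23, 24} × {s} = {(23,s), (24,s)}
  {22} × {q, r, s} = {(22,q), (22,r), (22,s)}
  {22, 23, 24} × {q} = {(22,q), (23,q), (24,q)}
  {22, 23, 24} × {r} = {(22,r), (23,r), (24,r)}
  {22, 23, 24} × {s} = {(22,s), (23,s), (24,s)}
  {23, 24} × {q, r} = {(23,q), (23,r), (24,q), (24,r)}
  {23, 24} × {q, s} = {(23,q), (23,s), (24,q), (24,s)}
  {23, 24} × {r, s} = {(23,r), (23,s), (24,r), (24,s)}
  {22, 23, 24} × {q, r} = {(22,q), (22,r), (23,q), (23,r), (24,q), (24,r)}
  {22, 23, 24} × {q, s} = {(22,q), (22,s), (23,q), (23,s), (24,q), (24,s)}
  {22, 23, 24} × {r, s} = {(22,r), (22,s), (23,r), (23,s), (24,r), (24,s)}
  {23, 24} × {q, r, s} = {(23,q), (23,r), (23,s), (24,q), (24,r), (24,s)}
  {22, 23, 24} × {q, r, s} = {(22,q), (22,r), (22,s), (23,q), (23,r), (23,s), (24,q), (24,r), (24,s)}
These 22 distinct sets form the basis B.
Close under arbitrary unions to get τ_{X×Y}; counting gives |τ_{X×Y}| = 64.


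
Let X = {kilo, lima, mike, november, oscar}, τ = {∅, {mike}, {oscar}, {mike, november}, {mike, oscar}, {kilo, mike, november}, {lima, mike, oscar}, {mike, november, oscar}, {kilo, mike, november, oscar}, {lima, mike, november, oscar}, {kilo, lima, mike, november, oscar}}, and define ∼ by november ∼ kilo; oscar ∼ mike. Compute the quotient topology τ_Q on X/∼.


X/∼ = {[kilo=november], [lima], [mike=oscar]}; |τ_Q| = 5.

Equivalence classes: [kilo=november], [lima], [mike=oscar].
Quotient map π: X → X/∼ sends kilo ↦ [kilo=november], lima ↦ [lima], mike ↦ [mike=oscar], november ↦ [kilo=november], oscar ↦ [mike=oscar].
For each subset V ⊆ X/∼, compute π^{-1}(V) ⊆ X and check whether π^{-1}(V) ∈ τ. V is open in τ_Q iff π^{-1}(V) ∈ τ.
  V = {}: π^{-1}(V) = ∅ ∈ τ ✓.
  V = {[kilo=november]}: π^{-1}(V) = {kilo, november} ∉ τ ✗.
  V = {[lima]}: π^{-1}(V) = {lima} ∉ τ ✗.
  V = {[kilo=november], [lima]}: π^{-1}(V) = {kilo, lima, november} ∉ τ ✗.
  V = {[mike=oscar]}: π^{-1}(V) = {mike, oscar} ∈ τ ✓.
  V = {[kilo=november], [mike=oscar]}: π^{-1}(V) = {kilo, mike, november, oscar} ∈ τ ✓.
  V = {[lima], [mike=oscar]}: π^{-1}(V) = {lima, mike, oscar} ∈ τ ✓.
  V = {[kilo=november], [lima], [mike=oscar]}: π^{-1}(V) = {kilo, lima, mike, november, oscar} ∈ τ ✓.
Open sets in the quotient: τ_Q = {{}, {[mike=oscar]}, {[kilo=november], [mike=oscar]}, {[lima], [mike=oscar]}, {[kilo=november], [lima], [mike=oscar]}} (5 elements).


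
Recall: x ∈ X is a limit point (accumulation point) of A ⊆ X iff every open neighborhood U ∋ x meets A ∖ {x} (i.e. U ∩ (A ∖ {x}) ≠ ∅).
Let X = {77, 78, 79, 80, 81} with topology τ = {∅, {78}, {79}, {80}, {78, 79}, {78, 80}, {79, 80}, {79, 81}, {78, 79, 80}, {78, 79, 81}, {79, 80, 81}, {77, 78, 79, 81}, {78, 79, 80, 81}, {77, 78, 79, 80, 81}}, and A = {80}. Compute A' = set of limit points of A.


A' = ∅

For each x ∈ X, list the open sets U ∈ τ with x ∈ U, then check whether U ∩ (A ∖ {x}) ≠ ∅ for every such U.
  x = 77: open {77, 78, 79, 81} ∋ x has {77, 78, 79, 81} ∩ (A ∖ {77}) = ∅, so x is NOT a limit point.
  x = 78: open {78} ∋ x has {78} ∩ (A ∖ {78}) = ∅, so x is NOT a limit point.
  x = 79: open {79} ∋ x has {79} ∩ (A ∖ {79}) = ∅, so x is NOT a limit point.
  x = 80: open {80} ∋ x has {80} ∩ (A ∖ {80}) = ∅, so x is NOT a limit point.
  x = 81: open {79, 81} ∋ x has {79, 81} ∩ (A ∖ {81}) = ∅, so x is NOT a limit point.
Collecting: A' = ∅.


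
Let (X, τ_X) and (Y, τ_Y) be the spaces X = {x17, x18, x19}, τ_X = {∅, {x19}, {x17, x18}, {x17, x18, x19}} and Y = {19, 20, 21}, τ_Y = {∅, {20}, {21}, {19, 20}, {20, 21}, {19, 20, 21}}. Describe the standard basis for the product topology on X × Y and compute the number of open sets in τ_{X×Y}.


Basis B = {∅ × ∅, {x19} × {20}, {x19} × {21}, {x17, x18} × {20}, {x17, x18} × {21}, {x19} × {19, 20}, {x19} × {20, 21}, {x17, x18, x19} × {20}, {x17, x18, x19} × {21}, {x19} × {19, 20, 21}, {x17, x18} × {19, 20}, {x17, x18} × {20, 21}, {x17, x18} × {19, 20, 21}, {x17, x18, x19} × {19, 20}, {x17, x18, x19} × {20, 21}, {x17, x18, x19} × {19, 20, 21}}; |τ_{X×Y}| = 36.

Enumerate products U × V with U ∈ τ_X, V ∈ τ_Y (deduplicated):
  ∅ × ∅ = {} (∅)
  {x19} × {20} = {(x19,20)}
  {x19} × {21} = {(x19,21)}
  {x17, x18} × {20} = {(x17,20), (x18,20)}
  {x17, x18} × {21} = {(x17,21), (x18,21)}
  {x19} × {19, 20} = {(x19,19), (x19,20)}
  {x19} × {20, 21} = {(x19,20), (x19,21)}
  {x17, x18, x19} × {20} = {(x17,20), (x18,20), (x19,20)}
  {x17, x18, x19} × {21} = {(x17,21), (x18,21), (x19,21)}
  {x19} × {19, 20, 21} = {(x19,19), (x19,20), (x19,21)}
  {x17, x18} × {19, 20} = {(x17,19), (x17,20), (x18,19), (x18,20)}
  {x17, x18} × {20, 21} = {(x17,20), (x17,21), (x18,20), (x18,21)}
  {x17, x18} × {19, 20, 21} = {(x17,19), (x17,20), (x17,21), (x18,19), (x18,20), (x18,21)}
  {x17, x18, x19} × {19, 20} = {(x17,19), (x17,20), (x18,19), (x18,20), (x19,19), (x19,20)}
  {x17, x18, x19} × {20, 21} = {(x17,20), (x17,21), (x18,20), (x18,21), (x19,20), (x19,21)}
  {x17, x18, x19} × {19, 20, 21} = {(x17,19), (x17,20), (x17,21), (x18,19), (x18,20), (x18,21), (x19,19), (x19,20), (x19,21)}
These 16 distinct sets form the basis B.
Close under arbitrary unions to get τ_{X×Y}; counting gives |τ_{X×Y}| = 36.


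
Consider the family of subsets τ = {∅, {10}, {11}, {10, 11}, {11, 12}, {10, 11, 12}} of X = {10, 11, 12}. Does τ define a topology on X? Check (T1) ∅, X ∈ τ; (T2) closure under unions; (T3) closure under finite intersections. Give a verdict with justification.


τ IS a topology on X.

Axiom (T1): ∅ ∈ τ? Yes; X ∈ τ? Yes.
Axiom (T2/T3): check pairwise unions and intersections of members of τ.
All pairwise intersections and unions checked — each lies in τ. Therefore τ satisfies (T1), (T2), (T3): it IS a topology on X.


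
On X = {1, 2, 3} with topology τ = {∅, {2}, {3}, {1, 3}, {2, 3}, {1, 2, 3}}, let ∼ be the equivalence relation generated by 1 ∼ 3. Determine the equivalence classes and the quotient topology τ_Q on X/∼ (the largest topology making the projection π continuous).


X/∼ = {[1=3], [2]}; |τ_Q| = 4.

Equivalence classes: [1=3], [2].
Quotient map π: X → X/∼ sends 1 ↦ [1=3], 2 ↦ [2], 3 ↦ [1=3].
For each subset V ⊆ X/∼, compute π^{-1}(V) ⊆ X and check whether π^{-1}(V) ∈ τ. V is open in τ_Q iff π^{-1}(V) ∈ τ.
  V = {}: π^{-1}(V) = ∅ ∈ τ ✓.
  V = {[1=3]}: π^{-1}(V) = {1, 3} ∈ τ ✓.
  V = {[2]}: π^{-1}(V) = {2} ∈ τ ✓.
  V = {[1=3], [2]}: π^{-1}(V) = {1, 2, 3} ∈ τ ✓.
Open sets in the quotient: τ_Q = {{}, {[1=3]}, {[2]}, {[1=3], [2]}} (4 elements).


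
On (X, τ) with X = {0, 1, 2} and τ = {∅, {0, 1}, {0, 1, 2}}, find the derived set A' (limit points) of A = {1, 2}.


A' = {0, 2}

For each x ∈ X, list the open sets U ∈ τ with x ∈ U, then check whether U ∩ (A ∖ {x}) ≠ ∅ for every such U.
  x = 0: opens ∋ x are {0, 1}, {0, 1, 2}; each meets A ∖ {0}, so x IS a limit point.
  x = 1: open {0, 1} ∋ x has {0, 1} ∩ (A ∖ {1}) = ∅, so x is NOT a limit point.
  x = 2: opens ∋ x are {0, 1, 2}; each meets A ∖ {2}, so x IS a limit point.
Collecting: A' = {0, 2}.


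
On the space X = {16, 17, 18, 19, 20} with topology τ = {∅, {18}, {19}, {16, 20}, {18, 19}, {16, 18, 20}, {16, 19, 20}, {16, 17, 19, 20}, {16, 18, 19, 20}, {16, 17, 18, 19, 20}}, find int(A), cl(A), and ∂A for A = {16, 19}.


int(A) = {19}, cl(A) = {16, 17, 19, 20}, ∂A = {16, 17, 20}.

Closed sets in (X, τ) are complements of opens:
  closed(X, τ) = {∅, {17}, {18}, {17, 18}, {17, 19}, {16, 17, 20}, {17, 18, 19}, {16, 17, 18, 20}, {16, 17, 19, 20}, {16, 17, 18, 19, 20}}.
int(A) = ⋃ {U ∈ τ : U ⊆ A}. Opens contained in A: ∅, {19}.
Taking the union of these: int(A) = {19}.
cl(A) = ⋂ {C closed : A ⊆ C}. Closed sets containing A: {16, 17, 19, 20}, {16, 17, 18, 19, 20}.
Intersecting these: cl(A) = {16, 17, 19, 20}.
∂A = cl(A) ∖ int(A) = {16, 17, 19, 20} ∖ {19} = {16, 17, 20}.


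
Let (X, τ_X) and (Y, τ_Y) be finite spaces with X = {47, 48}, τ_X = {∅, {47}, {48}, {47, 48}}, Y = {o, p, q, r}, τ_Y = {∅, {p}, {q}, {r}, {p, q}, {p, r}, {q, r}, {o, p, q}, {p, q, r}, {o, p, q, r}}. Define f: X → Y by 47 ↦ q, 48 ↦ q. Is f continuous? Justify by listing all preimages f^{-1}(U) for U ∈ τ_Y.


f IS continuous.

Compute f^{-1}(U) for each U ∈ τ_Y:
  U = ∅: f^{-1}(U) = ∅ ∈ τ_X ✓.
  U = {p}: f^{-1}(U) = ∅ ∈ τ_X ✓.
  U = {q}: f^{-1}(U) = {47, 48} ∈ τ_X ✓.
  U = {r}: f^{-1}(U) = ∅ ∈ τ_X ✓.
  U = {p, q}: f^{-1}(U) = {47, 48} ∈ τ_X ✓.
  U = {p, r}: f^{-1}(U) = ∅ ∈ τ_X ✓.
  U = {q, r}: f^{-1}(U) = {47, 48} ∈ τ_X ✓.
  U = {o, p, q}: f^{-1}(U) = {47, 48} ∈ τ_X ✓.
  U = {p, q, r}: f^{-1}(U) = {47, 48} ∈ τ_X ✓.
  U = {o, p, q, r}: f^{-1}(U) = {47, 48} ∈ τ_X ✓.
Every preimage lies in τ_X, so f IS continuous.


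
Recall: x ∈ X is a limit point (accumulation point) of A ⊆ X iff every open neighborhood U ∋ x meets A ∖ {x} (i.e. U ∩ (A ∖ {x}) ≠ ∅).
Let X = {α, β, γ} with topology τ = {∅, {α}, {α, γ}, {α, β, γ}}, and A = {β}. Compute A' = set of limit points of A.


A' = ∅

For each x ∈ X, list the open sets U ∈ τ with x ∈ U, then check whether U ∩ (A ∖ {x}) ≠ ∅ for every such U.
  x = α: open {α} ∋ x has {α} ∩ (A ∖ {α}) = ∅, so x is NOT a limit point.
  x = β: open {α, β, γ} ∋ x has {α, β, γ} ∩ (A ∖ {β}) = ∅, so x is NOT a limit point.
  x = γ: open {α, γ} ∋ x has {α, γ} ∩ (A ∖ {γ}) = ∅, so x is NOT a limit point.
Collecting: A' = ∅.


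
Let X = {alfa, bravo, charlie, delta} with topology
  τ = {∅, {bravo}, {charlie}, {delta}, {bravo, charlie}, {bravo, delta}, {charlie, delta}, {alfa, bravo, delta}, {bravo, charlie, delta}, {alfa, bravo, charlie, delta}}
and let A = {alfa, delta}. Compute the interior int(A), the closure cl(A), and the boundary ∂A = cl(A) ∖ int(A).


int(A) = {delta}, cl(A) = {alfa, delta}, ∂A = {alfa}.

Closed sets in (X, τ) are complements of opens:
  closed(X, τ) = {∅, {alfa}, {charlie}, {alfa, bravo}, {alfa, charlie}, {alfa, delta}, {alfa, bravo, charlie}, {alfa, bravo, delta}, {alfa, charlie, delta}, {alfa, bravo, charlie, delta}}.
int(A) = ⋃ {U ∈ τ : U ⊆ A}. Opens contained in A: ∅, {delta}.
Taking the union of these: int(A) = {delta}.
cl(A) = ⋂ {C closed : A ⊆ C}. Closed sets containing A: {alfa, delta}, {alfa, bravo, delta}, {alfa, charlie, delta}, {alfa, bravo, charlie, delta}.
Intersecting these: cl(A) = {alfa, delta}.
∂A = cl(A) ∖ int(A) = {alfa, delta} ∖ {delta} = {alfa}.


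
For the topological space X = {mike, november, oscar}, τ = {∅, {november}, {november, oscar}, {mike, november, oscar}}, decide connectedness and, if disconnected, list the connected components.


(X, τ) is connected.

Find clopen sets (U ∈ τ with X ∖ U ∈ τ):
  U = ∅, X ∖ U = {mike, november, oscar} — both open, so U is clopen.
  U = {mike, november, oscar}, X ∖ U = ∅ — both open, so U is clopen.
Only trivial clopens (∅ and X) exist, so (X, τ) is connected.
Compute connected components by grouping points that agree on all clopens:
  component: {mike, november, oscar}


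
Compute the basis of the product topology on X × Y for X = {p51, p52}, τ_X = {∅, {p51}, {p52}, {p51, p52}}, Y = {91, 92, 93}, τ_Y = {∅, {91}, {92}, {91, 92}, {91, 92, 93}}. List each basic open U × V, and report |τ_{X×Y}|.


Basis B = {∅ × ∅, {p51} × {91}, {p51} × {92}, {p52} × {91}, {p52} × {92}, {p51} × {91, 92}, {p51, p52} × {91}, {p51, p52} × {92}, {p52} × {91, 92}, {p51} × {91, 92, 93}, {p52} × {91, 92, 93}, {p51, p52} × {91, 92}, {p51, p52} × {91, 92, 93}}; |τ_{X×Y}| = 25.

Enumerate products U × V with U ∈ τ_X, V ∈ τ_Y (deduplicated):
  ∅ × ∅ = {} (∅)
  {p51} × {91} = {(p51,91)}
  {p51} × {92} = {(p51,92)}
  {p52} × {91} = {(p52,91)}
  {p52} × {92} = {(p52,92)}
  {p51} × {91, 92} = {(p51,91), (p51,92)}
  {p51, p52} × {91} = {(p51,91), (p52,91)}
  {p51, p52} × {92} = {(p51,92), (p52,92)}
  {p52} × {91, 92} = {(p52,91), (p52,92)}
  {p51} × {91, 92, 93} = {(p51,91), (p51,92), (p51,93)}
  {p52} × {91, 92, 93} = {(p52,91), (p52,92), (p52,93)}
  {p51, p52} × {91, 92} = {(p51,91), (p51,92), (p52,91), (p52,92)}
  {p51, p52} × {91, 92, 93} = {(p51,91), (p51,92), (p51,93), (p52,91), (p52,92), (p52,93)}
These 13 distinct sets form the basis B.
Close under arbitrary unions to get τ_{X×Y}; counting gives |τ_{X×Y}| = 25.


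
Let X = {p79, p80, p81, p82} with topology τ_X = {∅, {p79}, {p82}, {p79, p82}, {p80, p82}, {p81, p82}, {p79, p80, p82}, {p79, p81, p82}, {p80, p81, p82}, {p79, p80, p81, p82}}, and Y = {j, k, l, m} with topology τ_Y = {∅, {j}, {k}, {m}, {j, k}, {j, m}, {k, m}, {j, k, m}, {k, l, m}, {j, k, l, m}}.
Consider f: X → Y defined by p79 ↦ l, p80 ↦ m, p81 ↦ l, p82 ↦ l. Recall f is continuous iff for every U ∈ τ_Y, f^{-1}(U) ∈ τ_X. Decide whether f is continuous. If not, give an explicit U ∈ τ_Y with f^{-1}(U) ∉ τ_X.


f is NOT continuous.

Compute f^{-1}(U) for each U ∈ τ_Y:
  U = ∅: f^{-1}(U) = ∅ ∈ τ_X ✓.
  U = {j}: f^{-1}(U) = ∅ ∈ τ_X ✓.
  U = {k}: f^{-1}(U) = ∅ ∈ τ_X ✓.
  U = {m}: f^{-1}(U) = {p80} ∉ τ_X ✗.
  U = {j, k}: f^{-1}(U) = ∅ ∈ τ_X ✓.
  U = {j, m}: f^{-1}(U) = {p80} ∉ τ_X ✗.
  U = {k, m}: f^{-1}(U) = {p80} ∉ τ_X ✗.
  U = {j, k, m}: f^{-1}(U) = {p80} ∉ τ_X ✗.
  U = {k, l, m}: f^{-1}(U) = {p79, p80, p81, p82} ∈ τ_X ✓.
  U = {j, k, l, m}: f^{-1}(U) = {p79, p80, p81, p82} ∈ τ_X ✓.
Found U = {m} with f^{-1}(U) = {p80} not in τ_X. Therefore f is NOT continuous.


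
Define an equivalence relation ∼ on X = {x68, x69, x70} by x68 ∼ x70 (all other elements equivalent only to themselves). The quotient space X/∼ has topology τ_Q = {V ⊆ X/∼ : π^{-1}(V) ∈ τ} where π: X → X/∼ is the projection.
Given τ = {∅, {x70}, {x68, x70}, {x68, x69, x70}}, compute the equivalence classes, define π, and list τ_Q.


X/∼ = {[x68=x70], [x69]}; |τ_Q| = 3.

Equivalence classes: [x68=x70], [x69].
Quotient map π: X → X/∼ sends x68 ↦ [x68=x70], x69 ↦ [x69], x70 ↦ [x68=x70].
For each subset V ⊆ X/∼, compute π^{-1}(V) ⊆ X and check whether π^{-1}(V) ∈ τ. V is open in τ_Q iff π^{-1}(V) ∈ τ.
  V = {}: π^{-1}(V) = ∅ ∈ τ ✓.
  V = {[x68=x70]}: π^{-1}(V) = {x68, x70} ∈ τ ✓.
  V = {[x69]}: π^{-1}(V) = {x69} ∉ τ ✗.
  V = {[x68=x70], [x69]}: π^{-1}(V) = {x68, x69, x70} ∈ τ ✓.
Open sets in the quotient: τ_Q = {{}, {[x68=x70]}, {[x68=x70], [x69]}} (3 elements).


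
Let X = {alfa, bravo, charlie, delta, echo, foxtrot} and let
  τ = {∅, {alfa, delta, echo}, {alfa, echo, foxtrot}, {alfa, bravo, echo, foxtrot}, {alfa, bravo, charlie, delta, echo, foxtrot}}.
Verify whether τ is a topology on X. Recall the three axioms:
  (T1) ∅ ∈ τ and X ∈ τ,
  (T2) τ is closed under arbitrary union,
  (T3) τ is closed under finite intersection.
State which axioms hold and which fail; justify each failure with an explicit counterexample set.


τ is NOT a topology on X.

Axiom (T1): ∅ ∈ τ? Yes; X ∈ τ? Yes.
Axiom (T2/T3): check pairwise unions and intersections of members of τ.
Counterexample for (T3): {alfa, delta, echo} ∩ {alfa, echo, foxtrot} = {alfa, echo} ∉ τ. Therefore τ is NOT a topology.


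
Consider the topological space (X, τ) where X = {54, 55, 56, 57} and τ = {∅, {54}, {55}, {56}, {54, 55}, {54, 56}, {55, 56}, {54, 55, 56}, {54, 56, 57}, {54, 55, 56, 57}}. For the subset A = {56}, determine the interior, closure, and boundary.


int(A) = {56}, cl(A) = {56, 57}, ∂A = {57}.

Closed sets in (X, τ) are complements of opens:
  closed(X, τ) = {∅, {55}, {57}, {54, 57}, {55, 57}, {56, 57}, {54, 55, 57}, {54, 56, 57}, {55, 56, 57}, {54, 55, 56, 57}}.
int(A) = ⋃ {U ∈ τ : U ⊆ A}. Opens contained in A: ∅, {56}.
Taking the union of these: int(A) = {56}.
cl(A) = ⋂ {C closed : A ⊆ C}. Closed sets containing A: {56, 57}, {54, 56, 57}, {55, 56, 57}, {54, 55, 56, 57}.
Intersecting these: cl(A) = {56, 57}.
∂A = cl(A) ∖ int(A) = {56, 57} ∖ {56} = {57}.


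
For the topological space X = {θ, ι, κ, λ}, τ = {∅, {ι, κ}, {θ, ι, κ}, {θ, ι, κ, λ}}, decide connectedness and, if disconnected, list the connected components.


(X, τ) is connected.

Find clopen sets (U ∈ τ with X ∖ U ∈ τ):
  U = ∅, X ∖ U = {θ, ι, κ, λ} — both open, so U is clopen.
  U = {θ, ι, κ, λ}, X ∖ U = ∅ — both open, so U is clopen.
Only trivial clopens (∅ and X) exist, so (X, τ) is connected.
Compute connected components by grouping points that agree on all clopens:
  component: {θ, ι, κ, λ}


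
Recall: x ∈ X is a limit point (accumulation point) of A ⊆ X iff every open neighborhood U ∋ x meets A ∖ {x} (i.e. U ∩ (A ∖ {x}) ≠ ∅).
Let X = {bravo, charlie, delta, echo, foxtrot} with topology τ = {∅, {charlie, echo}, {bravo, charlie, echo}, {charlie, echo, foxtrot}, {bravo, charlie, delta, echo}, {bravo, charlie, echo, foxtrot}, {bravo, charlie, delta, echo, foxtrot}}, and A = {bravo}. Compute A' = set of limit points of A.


A' = {delta}

For each x ∈ X, list the open sets U ∈ τ with x ∈ U, then check whether U ∩ (A ∖ {x}) ≠ ∅ for every such U.
  x = bravo: open {bravo, charlie, echo} ∋ x has {bravo, charlie, echo} ∩ (A ∖ {bravo}) = ∅, so x is NOT a limit point.
  x = charlie: open {charlie, echo} ∋ x has {charlie, echo} ∩ (A ∖ {charlie}) = ∅, so x is NOT a limit point.
  x = delta: opens ∋ x are {bravo, charlie, delta, echo}, {bravo, charlie, delta, echo, foxtrot}; each meets A ∖ {delta}, so x IS a limit point.
  x = echo: open {charlie, echo} ∋ x has {charlie, echo} ∩ (A ∖ {echo}) = ∅, so x is NOT a limit point.
  x = foxtrot: open {charlie, echo, foxtrot} ∋ x has {charlie, echo, foxtrot} ∩ (A ∖ {foxtrot}) = ∅, so x is NOT a limit point.
Collecting: A' = {delta}.


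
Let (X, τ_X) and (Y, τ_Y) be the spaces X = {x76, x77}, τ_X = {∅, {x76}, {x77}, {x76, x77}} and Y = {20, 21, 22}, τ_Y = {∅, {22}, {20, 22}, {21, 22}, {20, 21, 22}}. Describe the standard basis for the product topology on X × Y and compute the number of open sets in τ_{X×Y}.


Basis B = {∅ × ∅, {x76} × {22}, {x77} × {22}, {x76} × {20, 22}, {x76} × {21, 22}, {x76, x77} × {22}, {x77} × {20, 22}, {x77} × {21, 22}, {x76} × {20, 21, 22}, {x77} × {20, 21, 22}, {x76, x77} × {20, 22}, {x76, x77} × {21, 22}, {x76, x77} × {20, 21, 22}}; |τ_{X×Y}| = 25.

Enumerate products U × V with U ∈ τ_X, V ∈ τ_Y (deduplicated):
  ∅ × ∅ = {} (∅)
  {x76} × {22} = {(x76,22)}
  {x77} × {22} = {(x77,22)}
  {x76} × {20, 22} = {(x76,20), (x76,22)}
  {x76} × {21, 22} = {(x76,21), (x76,22)}
  {x76, x77} × {22} = {(x76,22), (x77,22)}
  {x77} × {20, 22} = {(x77,20), (x77,22)}
  {x77} × {21, 22} = {(x77,21), (x77,22)}
  {x76} × {20, 21, 22} = {(x76,20), (x76,21), (x76,22)}
  {x77} × {20, 21, 22} = {(x77,20), (x77,21), (x77,22)}
  {x76, x77} × {20, 22} = {(x76,20), (x76,22), (x77,20), (x77,22)}
  {x76, x77} × {21, 22} = {(x76,21), (x76,22), (x77,21), (x77,22)}
  {x76, x77} × {20, 21, 22} = {(x76,20), (x76,21), (x76,22), (x77,20), (x77,21), (x77,22)}
These 13 distinct sets form the basis B.
Close under arbitrary unions to get τ_{X×Y}; counting gives |τ_{X×Y}| = 25.


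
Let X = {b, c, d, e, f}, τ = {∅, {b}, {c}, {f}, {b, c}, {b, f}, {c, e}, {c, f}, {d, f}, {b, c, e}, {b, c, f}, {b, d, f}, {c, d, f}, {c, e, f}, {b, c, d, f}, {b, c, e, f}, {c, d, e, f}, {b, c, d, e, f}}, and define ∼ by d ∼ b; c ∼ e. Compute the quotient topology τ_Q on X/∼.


X/∼ = {[b=d], [c=e], [f]}; |τ_Q| = 6.

Equivalence classes: [b=d], [c=e], [f].
Quotient map π: X → X/∼ sends b ↦ [b=d], c ↦ [c=e], d ↦ [b=d], e ↦ [c=e], f ↦ [f].
For each subset V ⊆ X/∼, compute π^{-1}(V) ⊆ X and check whether π^{-1}(V) ∈ τ. V is open in τ_Q iff π^{-1}(V) ∈ τ.
  V = {}: π^{-1}(V) = ∅ ∈ τ ✓.
  V = {[b=d]}: π^{-1}(V) = {b, d} ∉ τ ✗.
  V = {[c=e]}: π^{-1}(V) = {c, e} ∈ τ ✓.
  V = {[b=d], [c=e]}: π^{-1}(V) = {b, c, d, e} ∉ τ ✗.
  V = {[f]}: π^{-1}(V) = {f} ∈ τ ✓.
  V = {[b=d], [f]}: π^{-1}(V) = {b, d, f} ∈ τ ✓.
  V = {[c=e], [f]}: π^{-1}(V) = {c, e, f} ∈ τ ✓.
  V = {[b=d], [c=e], [f]}: π^{-1}(V) = {b, c, d, e, f} ∈ τ ✓.
Open sets in the quotient: τ_Q = {{}, {[c=e]}, {[f]}, {[b=d], [f]}, {[c=e], [f]}, {[b=d], [c=e], [f]}} (6 elements).


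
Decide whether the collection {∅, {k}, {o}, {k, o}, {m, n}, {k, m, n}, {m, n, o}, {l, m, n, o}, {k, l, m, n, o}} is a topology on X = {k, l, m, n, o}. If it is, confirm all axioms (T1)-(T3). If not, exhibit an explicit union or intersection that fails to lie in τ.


τ is NOT a topology on X.

Axiom (T1): ∅ ∈ τ? Yes; X ∈ τ? Yes.
Axiom (T2/T3): check pairwise unions and intersections of members of τ.
Counterexample for (T2): {k} ∪ {m, n, o} = {k, m, n, o} ∉ τ. Therefore τ is NOT a topology.


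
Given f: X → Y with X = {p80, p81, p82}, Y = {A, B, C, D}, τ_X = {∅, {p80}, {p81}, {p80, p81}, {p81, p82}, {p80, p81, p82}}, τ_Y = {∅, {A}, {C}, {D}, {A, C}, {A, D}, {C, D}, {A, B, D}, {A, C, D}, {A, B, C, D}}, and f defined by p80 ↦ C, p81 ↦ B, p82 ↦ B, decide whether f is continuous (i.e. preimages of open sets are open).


f IS continuous.

Compute f^{-1}(U) for each U ∈ τ_Y:
  U = ∅: f^{-1}(U) = ∅ ∈ τ_X ✓.
  U = {A}: f^{-1}(U) = ∅ ∈ τ_X ✓.
  U = {C}: f^{-1}(U) = {p80} ∈ τ_X ✓.
  U = {D}: f^{-1}(U) = ∅ ∈ τ_X ✓.
  U = {A, C}: f^{-1}(U) = {p80} ∈ τ_X ✓.
  U = {A, D}: f^{-1}(U) = ∅ ∈ τ_X ✓.
  U = {C, D}: f^{-1}(U) = {p80} ∈ τ_X ✓.
  U = {A, B, D}: f^{-1}(U) = {p81, p82} ∈ τ_X ✓.
  U = {A, C, D}: f^{-1}(U) = {p80} ∈ τ_X ✓.
  U = {A, B, C, D}: f^{-1}(U) = {p80, p81, p82} ∈ τ_X ✓.
Every preimage lies in τ_X, so f IS continuous.


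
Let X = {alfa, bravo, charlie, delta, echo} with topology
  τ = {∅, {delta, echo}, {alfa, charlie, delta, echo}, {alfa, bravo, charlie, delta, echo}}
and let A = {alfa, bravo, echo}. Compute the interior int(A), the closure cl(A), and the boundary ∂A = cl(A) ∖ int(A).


int(A) = ∅, cl(A) = {alfa, bravo, charlie, delta, echo}, ∂A = {alfa, bravo, charlie, delta, echo}.

Closed sets in (X, τ) are complements of opens:
  closed(X, τ) = {∅, {bravo}, {alfa, bravo, charlie}, {alfa, bravo, charlie, delta, echo}}.
int(A) = ⋃ {U ∈ τ : U ⊆ A}. Opens contained in A: ∅.
Taking the union of these: int(A) = ∅.
cl(A) = ⋂ {C closed : A ⊆ C}. Closed sets containing A: {alfa, bravo, charlie, delta, echo}.
Intersecting these: cl(A) = {alfa, bravo, charlie, delta, echo}.
∂A = cl(A) ∖ int(A) = {alfa, bravo, charlie, delta, echo} ∖ ∅ = {alfa, bravo, charlie, delta, echo}.


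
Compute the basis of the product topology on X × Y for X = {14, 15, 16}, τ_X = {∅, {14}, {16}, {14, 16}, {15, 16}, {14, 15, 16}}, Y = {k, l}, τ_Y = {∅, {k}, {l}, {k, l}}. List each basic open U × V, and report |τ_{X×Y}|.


Basis B = {∅ × ∅, {14} × {k}, {14} × {l}, {16} × {k}, {16} × {l}, {14} × {k, l}, {14, 16} × {k}, {14, 16} × {l}, {15, 16} × {k}, {15, 16} × {l}, {16} × {k, l}, {14, 15, 16} × {k}, {14, 15, 16} × {l}, {14, 16} × {k, l}, {15, 16} × {k, l}, {14, 15, 16} × {k, l}}; |τ_{X×Y}| = 36.

Enumerate products U × V with U ∈ τ_X, V ∈ τ_Y (deduplicated):
  ∅ × ∅ = {} (∅)
  {14} × {k} = {(14,k)}
  {14} × {l} = {(14,l)}
  {16} × {k} = {(16,k)}
  {16} × {l} = {(16,l)}
  {14} × {k, l} = {(14,k), (14,l)}
  {14, 16} × {k} = {(14,k), (16,k)}
  {14, 16} × {l} = {(14,l), (16,l)}
  {15, 16} × {k} = {(15,k), (16,k)}
  {15, 16} × {l} = {(15,l), (16,l)}
  {16} × {k, l} = {(16,k), (16,l)}
  {14, 15, 16} × {k} = {(14,k), (15,k), (16,k)}
  {14, 15, 16} × {l} = {(14,l), (15,l), (16,l)}
  {14, 16} × {k, l} = {(14,k), (14,l), (16,k), (16,l)}
  {15, 16} × {k, l} = {(15,k), (15,l), (16,k), (16,l)}
  {14, 15, 16} × {k, l} = {(14,k), (14,l), (15,k), (15,l), (16,k), (16,l)}
These 16 distinct sets form the basis B.
Close under arbitrary unions to get τ_{X×Y}; counting gives |τ_{X×Y}| = 36.


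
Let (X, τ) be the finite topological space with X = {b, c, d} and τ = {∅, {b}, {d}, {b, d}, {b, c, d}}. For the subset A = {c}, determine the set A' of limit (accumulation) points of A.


A' = ∅

For each x ∈ X, list the open sets U ∈ τ with x ∈ U, then check whether U ∩ (A ∖ {x}) ≠ ∅ for every such U.
  x = b: open {b} ∋ x has {b} ∩ (A ∖ {b}) = ∅, so x is NOT a limit point.
  x = c: open {b, c, d} ∋ x has {b, c, d} ∩ (A ∖ {c}) = ∅, so x is NOT a limit point.
  x = d: open {d} ∋ x has {d} ∩ (A ∖ {d}) = ∅, so x is NOT a limit point.
Collecting: A' = ∅.


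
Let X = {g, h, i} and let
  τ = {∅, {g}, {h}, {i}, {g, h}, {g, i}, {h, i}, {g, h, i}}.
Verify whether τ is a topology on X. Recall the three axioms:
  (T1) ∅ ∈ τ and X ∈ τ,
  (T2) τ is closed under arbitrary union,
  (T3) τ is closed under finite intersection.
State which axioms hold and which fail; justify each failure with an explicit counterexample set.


τ IS a topology on X.

Axiom (T1): ∅ ∈ τ? Yes; X ∈ τ? Yes.
Axiom (T2/T3): check pairwise unions and intersections of members of τ.
All pairwise intersections and unions checked — each lies in τ. Therefore τ satisfies (T1), (T2), (T3): it IS a topology on X.


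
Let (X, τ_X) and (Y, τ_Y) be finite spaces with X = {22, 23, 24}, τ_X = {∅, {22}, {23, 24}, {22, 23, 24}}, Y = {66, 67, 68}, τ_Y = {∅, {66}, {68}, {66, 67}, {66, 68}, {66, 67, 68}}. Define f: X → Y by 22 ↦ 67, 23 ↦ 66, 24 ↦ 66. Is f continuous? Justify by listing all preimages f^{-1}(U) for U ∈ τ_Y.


f IS continuous.

Compute f^{-1}(U) for each U ∈ τ_Y:
  U = ∅: f^{-1}(U) = ∅ ∈ τ_X ✓.
  U = {66}: f^{-1}(U) = {23, 24} ∈ τ_X ✓.
  U = {68}: f^{-1}(U) = ∅ ∈ τ_X ✓.
  U = {66, 67}: f^{-1}(U) = {22, 23, 24} ∈ τ_X ✓.
  U = {66, 68}: f^{-1}(U) = {23, 24} ∈ τ_X ✓.
  U = {66, 67, 68}: f^{-1}(U) = {22, 23, 24} ∈ τ_X ✓.
Every preimage lies in τ_X, so f IS continuous.


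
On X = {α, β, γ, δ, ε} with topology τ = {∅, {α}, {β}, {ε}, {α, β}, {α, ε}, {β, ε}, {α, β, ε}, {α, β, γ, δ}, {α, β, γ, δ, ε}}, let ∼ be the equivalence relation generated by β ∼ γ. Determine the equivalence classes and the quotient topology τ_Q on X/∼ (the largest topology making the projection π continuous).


X/∼ = {[α], [β=γ], [δ], [ε]}; |τ_Q| = 6.

Equivalence classes: [α], [β=γ], [δ], [ε].
Quotient map π: X → X/∼ sends α ↦ [α], β ↦ [β=γ], γ ↦ [β=γ], δ ↦ [δ], ε ↦ [ε].
For each subset V ⊆ X/∼, compute π^{-1}(V) ⊆ X and check whether π^{-1}(V) ∈ τ. V is open in τ_Q iff π^{-1}(V) ∈ τ.
  V = {}: π^{-1}(V) = ∅ ∈ τ ✓.
  V = {[α]}: π^{-1}(V) = {α} ∈ τ ✓.
  V = {[β=γ]}: π^{-1}(V) = {β, γ} ∉ τ ✗.
  V = {[α], [β=γ]}: π^{-1}(V) = {α, β, γ} ∉ τ ✗.
  V = {[δ]}: π^{-1}(V) = {δ} ∉ τ ✗.
  V = {[α], [δ]}: π^{-1}(V) = {α, δ} ∉ τ ✗.
  V = {[β=γ], [δ]}: π^{-1}(V) = {β, γ, δ} ∉ τ ✗.
  V = {[α], [β=γ], [δ]}: π^{-1}(V) = {α, β, γ, δ} ∈ τ ✓.
  V = {[ε]}: π^{-1}(V) = {ε} ∈ τ ✓.
  V = {[α], [ε]}: π^{-1}(V) = {α, ε} ∈ τ ✓.
  V = {[β=γ], [ε]}: π^{-1}(V) = {β, γ, ε} ∉ τ ✗.
  V = {[α], [β=γ], [ε]}: π^{-1}(V) = {α, β, γ, ε} ∉ τ ✗.
  V = {[δ], [ε]}: π^{-1}(V) = {δ, ε} ∉ τ ✗.
  V = {[α], [δ], [ε]}: π^{-1}(V) = {α, δ, ε} ∉ τ ✗.
  V = {[β=γ], [δ], [ε]}: π^{-1}(V) = {β, γ, δ, ε} ∉ τ ✗.
  V = {[α], [β=γ], [δ], [ε]}: π^{-1}(V) = {α, β, γ, δ, ε} ∈ τ ✓.
Open sets in the quotient: τ_Q = {{}, {[α]}, {[α], [β=γ], [δ]}, {[ε]}, {[α], [ε]}, {[α], [β=γ], [δ], [ε]}} (6 elements).


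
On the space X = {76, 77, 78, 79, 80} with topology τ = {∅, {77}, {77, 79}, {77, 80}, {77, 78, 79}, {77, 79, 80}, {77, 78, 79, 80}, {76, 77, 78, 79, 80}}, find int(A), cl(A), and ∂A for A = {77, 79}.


int(A) = {77, 79}, cl(A) = {76, 77, 78, 79, 80}, ∂A = {76, 78, 80}.

Closed sets in (X, τ) are complements of opens:
  closed(X, τ) = {∅, {76}, {76, 78}, {76, 80}, {76, 78, 79}, {76, 78, 80}, {76, 78, 79, 80}, {76, 77, 78, 79, 80}}.
int(A) = ⋃ {U ∈ τ : U ⊆ A}. Opens contained in A: ∅, {77}, {77, 79}.
Taking the union of these: int(A) = {77, 79}.
cl(A) = ⋂ {C closed : A ⊆ C}. Closed sets containing A: {76, 77, 78, 79, 80}.
Intersecting these: cl(A) = {76, 77, 78, 79, 80}.
∂A = cl(A) ∖ int(A) = {76, 77, 78, 79, 80} ∖ {77, 79} = {76, 78, 80}.


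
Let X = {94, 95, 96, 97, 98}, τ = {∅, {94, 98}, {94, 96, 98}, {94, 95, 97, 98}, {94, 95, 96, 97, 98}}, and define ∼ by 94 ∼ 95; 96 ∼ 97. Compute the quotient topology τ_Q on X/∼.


X/∼ = {[94=95], [96=97], [98]}; |τ_Q| = 2.

Equivalence classes: [94=95], [96=97], [98].
Quotient map π: X → X/∼ sends 94 ↦ [94=95], 95 ↦ [94=95], 96 ↦ [96=97], 97 ↦ [96=97], 98 ↦ [98].
For each subset V ⊆ X/∼, compute π^{-1}(V) ⊆ X and check whether π^{-1}(V) ∈ τ. V is open in τ_Q iff π^{-1}(V) ∈ τ.
  V = {}: π^{-1}(V) = ∅ ∈ τ ✓.
  V = {[94=95]}: π^{-1}(V) = {94, 95} ∉ τ ✗.
  V = {[96=97]}: π^{-1}(V) = {96, 97} ∉ τ ✗.
  V = {[94=95], [96=97]}: π^{-1}(V) = {94, 95, 96, 97} ∉ τ ✗.
  V = {[98]}: π^{-1}(V) = {98} ∉ τ ✗.
  V = {[94=95], [98]}: π^{-1}(V) = {94, 95, 98} ∉ τ ✗.
  V = {[96=97], [98]}: π^{-1}(V) = {96, 97, 98} ∉ τ ✗.
  V = {[94=95], [96=97], [98]}: π^{-1}(V) = {94, 95, 96, 97, 98} ∈ τ ✓.
Open sets in the quotient: τ_Q = {{}, {[94=95], [96=97], [98]}} (2 elements).
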